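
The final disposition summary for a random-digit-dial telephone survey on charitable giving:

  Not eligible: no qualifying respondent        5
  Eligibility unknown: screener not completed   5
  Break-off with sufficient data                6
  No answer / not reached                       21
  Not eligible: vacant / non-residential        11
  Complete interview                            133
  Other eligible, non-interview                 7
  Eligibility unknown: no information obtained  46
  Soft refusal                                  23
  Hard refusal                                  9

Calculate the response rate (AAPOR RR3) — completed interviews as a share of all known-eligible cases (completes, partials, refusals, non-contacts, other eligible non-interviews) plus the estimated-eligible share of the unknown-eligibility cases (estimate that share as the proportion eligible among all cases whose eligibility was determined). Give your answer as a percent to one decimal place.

54.0%

Declined to participate = 9 + 23 = 32
Unknown eligibility = 5 + 46 = 51
Ineligible = 5 + 11 = 16
Top = 133
Eligible (known) = 133 + 6 + 32 + 21 + 7 = 199
e = 199 / (199 + 16) = 199 / 215 = 0.9256
e × U = 0.9256 × 51 = 47.21
Denom = 199 + 47.21 = 246.21
RR3 = 133 / 246.21 = 0.5402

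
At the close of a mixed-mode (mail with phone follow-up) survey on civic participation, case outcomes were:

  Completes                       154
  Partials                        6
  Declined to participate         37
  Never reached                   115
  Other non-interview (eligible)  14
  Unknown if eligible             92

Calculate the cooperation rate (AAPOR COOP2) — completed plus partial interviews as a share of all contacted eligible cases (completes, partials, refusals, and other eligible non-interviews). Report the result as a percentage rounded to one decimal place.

75.8%

Numerator: 154 + 6 = 160
Base: 154 + 6 + 37 + 14 = 211
COOP2 = 160 / 211 = 0.7583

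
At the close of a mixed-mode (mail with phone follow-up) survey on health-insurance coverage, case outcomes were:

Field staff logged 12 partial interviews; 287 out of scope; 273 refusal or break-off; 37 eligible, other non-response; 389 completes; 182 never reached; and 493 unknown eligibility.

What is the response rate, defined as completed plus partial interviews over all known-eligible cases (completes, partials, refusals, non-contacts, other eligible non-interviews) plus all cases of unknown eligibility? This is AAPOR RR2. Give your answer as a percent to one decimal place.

28.9%

Top → 389 + 12 = 401
Denom → 389 + 12 + 273 + 182 + 37 + 493 = 1386
RR2 = 401 / 1386 = 0.2893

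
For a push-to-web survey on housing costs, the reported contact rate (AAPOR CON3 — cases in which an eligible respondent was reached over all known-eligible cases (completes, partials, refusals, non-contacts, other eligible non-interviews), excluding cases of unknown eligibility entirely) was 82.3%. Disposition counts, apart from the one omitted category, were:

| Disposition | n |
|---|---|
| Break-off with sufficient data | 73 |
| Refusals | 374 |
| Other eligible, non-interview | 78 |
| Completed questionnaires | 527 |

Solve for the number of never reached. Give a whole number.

226

Num: 527 + 73 + 374 + 78 = 1052
CON3 = 1052 / D = 0.823
D = 1052 / 0.823 = 1278.3
Rest of base = 1052
never reached = 1278.3 − 1052 ≈ 226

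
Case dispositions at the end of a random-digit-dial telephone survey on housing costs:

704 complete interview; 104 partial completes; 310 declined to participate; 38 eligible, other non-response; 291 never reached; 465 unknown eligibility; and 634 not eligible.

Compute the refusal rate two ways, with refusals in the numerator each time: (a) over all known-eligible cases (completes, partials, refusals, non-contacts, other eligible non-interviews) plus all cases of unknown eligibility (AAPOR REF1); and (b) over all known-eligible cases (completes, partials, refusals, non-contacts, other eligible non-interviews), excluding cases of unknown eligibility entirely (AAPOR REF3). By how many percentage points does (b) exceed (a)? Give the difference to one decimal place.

Num → 310
Denominator → 704 + 104 + 310 + 291 + 38 + 465 = 1912
REF1 = 310 / 1912 = 0.1621
Denominator → 704 + 104 + 310 + 291 + 38 = 1447
REF3 = 310 / 1447 = 0.2142
Difference = 21.42 − 16.21 = 5.21 percentage points

5.2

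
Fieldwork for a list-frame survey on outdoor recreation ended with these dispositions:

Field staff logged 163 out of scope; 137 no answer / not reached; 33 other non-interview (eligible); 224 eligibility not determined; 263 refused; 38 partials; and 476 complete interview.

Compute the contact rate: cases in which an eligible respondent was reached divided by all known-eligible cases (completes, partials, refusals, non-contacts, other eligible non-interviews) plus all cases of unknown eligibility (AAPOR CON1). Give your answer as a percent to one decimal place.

69.2%

Top → 476 + 38 + 263 + 33 = 810
Denominator → 476 + 38 + 263 + 137 + 33 + 224 = 1171
CON1 = 810 / 1171 = 0.6917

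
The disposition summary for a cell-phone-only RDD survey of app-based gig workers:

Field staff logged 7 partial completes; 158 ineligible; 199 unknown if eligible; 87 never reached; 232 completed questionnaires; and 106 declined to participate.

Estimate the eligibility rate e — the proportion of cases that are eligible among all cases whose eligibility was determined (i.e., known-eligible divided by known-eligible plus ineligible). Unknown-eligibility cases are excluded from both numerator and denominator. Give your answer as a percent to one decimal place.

73.2%

Known eligible: 232 + 7 + 106 + 87 = 432
e = 432 / (432 + 158) = 432 / 590 = 0.7322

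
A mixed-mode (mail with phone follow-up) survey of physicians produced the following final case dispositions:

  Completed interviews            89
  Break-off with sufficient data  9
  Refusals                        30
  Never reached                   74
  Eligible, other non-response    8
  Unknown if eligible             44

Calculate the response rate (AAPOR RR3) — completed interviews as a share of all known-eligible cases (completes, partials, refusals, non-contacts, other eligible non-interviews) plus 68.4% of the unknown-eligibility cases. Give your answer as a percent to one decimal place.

Num → 89
Known eligible → 89 + 9 + 30 + 74 + 8 = 210
Eligible share of unknowns → 0.6840 × 44 = 30.10
Denominator → 210 + 30.10 = 240.10
RR3 = 89 / 240.10 = 0.3707

37.1%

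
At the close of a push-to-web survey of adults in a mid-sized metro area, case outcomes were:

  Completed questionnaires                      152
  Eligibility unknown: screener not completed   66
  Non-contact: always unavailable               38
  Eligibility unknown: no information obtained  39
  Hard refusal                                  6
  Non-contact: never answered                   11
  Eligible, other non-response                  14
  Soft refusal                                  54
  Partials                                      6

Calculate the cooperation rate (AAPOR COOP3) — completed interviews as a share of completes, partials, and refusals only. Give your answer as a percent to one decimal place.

Declined to participate = 6 + 54 = 60
No answer / not reached = 11 + 38 = 49
Undetermined eligibility = 66 + 39 = 105
Top = 152
Base = 152 + 6 + 60 = 218
COOP3 = 152 / 218 = 0.6972

69.7%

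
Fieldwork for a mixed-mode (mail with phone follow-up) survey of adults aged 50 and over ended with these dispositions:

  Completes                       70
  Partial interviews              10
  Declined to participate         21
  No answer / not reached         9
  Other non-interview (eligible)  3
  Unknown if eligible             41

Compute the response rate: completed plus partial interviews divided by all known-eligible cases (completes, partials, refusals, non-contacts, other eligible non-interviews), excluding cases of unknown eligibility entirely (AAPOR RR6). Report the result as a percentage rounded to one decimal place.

70.8%

Num → 70 + 10 = 80
Base → 70 + 10 + 21 + 9 + 3 = 113
RR6 = 80 / 113 = 0.7080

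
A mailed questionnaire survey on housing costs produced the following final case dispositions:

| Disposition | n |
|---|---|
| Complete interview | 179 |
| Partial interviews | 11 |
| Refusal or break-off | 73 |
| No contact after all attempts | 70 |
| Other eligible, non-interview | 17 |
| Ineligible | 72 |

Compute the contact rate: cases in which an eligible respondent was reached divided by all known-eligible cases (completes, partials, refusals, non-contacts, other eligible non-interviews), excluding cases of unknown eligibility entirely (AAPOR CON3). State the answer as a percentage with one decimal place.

80.0%

Top = 179 + 11 + 73 + 17 = 280
Denom = 179 + 11 + 73 + 70 + 17 = 350
CON3 = 280 / 350 = 0.8000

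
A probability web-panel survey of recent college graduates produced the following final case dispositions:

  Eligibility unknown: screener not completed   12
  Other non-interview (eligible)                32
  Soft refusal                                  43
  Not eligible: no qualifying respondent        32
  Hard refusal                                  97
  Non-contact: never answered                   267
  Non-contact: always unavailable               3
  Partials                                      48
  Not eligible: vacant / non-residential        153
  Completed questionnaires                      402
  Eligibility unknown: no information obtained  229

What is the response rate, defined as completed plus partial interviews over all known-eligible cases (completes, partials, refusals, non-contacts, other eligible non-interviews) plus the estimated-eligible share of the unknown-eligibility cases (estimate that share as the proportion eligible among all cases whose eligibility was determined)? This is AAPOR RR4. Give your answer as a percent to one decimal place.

41.2%

Refusal or break-off = 97 + 43 = 140
Non-contacts = 267 + 3 = 270
Undetermined eligibility = 12 + 229 = 241
Not eligible = 32 + 153 = 185
Numerator = 402 + 48 = 450
Determined eligible = 402 + 48 + 140 + 270 + 32 = 892
e = 892 / (892 + 185) = 892 / 1077 = 0.8282
e × U = 0.8282 × 241 = 199.60
Denominator = 892 + 199.60 = 1091.60
RR4 = 450 / 1091.60 = 0.4122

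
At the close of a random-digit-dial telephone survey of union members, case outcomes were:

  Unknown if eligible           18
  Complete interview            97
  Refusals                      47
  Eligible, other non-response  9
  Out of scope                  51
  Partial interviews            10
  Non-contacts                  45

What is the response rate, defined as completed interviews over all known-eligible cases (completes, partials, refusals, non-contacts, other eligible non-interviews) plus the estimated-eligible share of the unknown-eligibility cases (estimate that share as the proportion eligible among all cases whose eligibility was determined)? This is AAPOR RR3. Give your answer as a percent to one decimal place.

Num → 97
Eligible (known) → 97 + 10 + 47 + 45 + 9 = 208
e = 208 / (208 + 51) = 208 / 259 = 0.8031
e × U → 0.8031 × 18 = 14.46
Denom → 208 + 14.46 = 222.46
RR3 = 97 / 222.46 = 0.4360

43.6%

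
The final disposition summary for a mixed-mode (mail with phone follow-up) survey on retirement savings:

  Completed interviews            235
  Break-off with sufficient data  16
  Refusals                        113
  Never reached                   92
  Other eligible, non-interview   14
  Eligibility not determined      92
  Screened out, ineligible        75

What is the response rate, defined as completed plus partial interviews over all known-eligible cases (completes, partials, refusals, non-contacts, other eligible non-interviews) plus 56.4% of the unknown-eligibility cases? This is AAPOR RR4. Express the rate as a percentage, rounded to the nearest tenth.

48.1%

Num: 235 + 16 = 251
Eligible (known): 235 + 16 + 113 + 92 + 14 = 470
Estimated eligible among unknowns: 0.5640 × 92 = 51.89
Base: 470 + 51.89 = 521.89
RR4 = 251 / 521.89 = 0.4809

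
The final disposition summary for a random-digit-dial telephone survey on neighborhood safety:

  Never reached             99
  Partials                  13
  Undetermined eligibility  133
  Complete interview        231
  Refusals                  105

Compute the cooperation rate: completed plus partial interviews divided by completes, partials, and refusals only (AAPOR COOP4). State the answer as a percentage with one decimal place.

69.9%

Top = 231 + 13 = 244
Denominator = 231 + 13 + 105 = 349
COOP4 = 244 / 349 = 0.6991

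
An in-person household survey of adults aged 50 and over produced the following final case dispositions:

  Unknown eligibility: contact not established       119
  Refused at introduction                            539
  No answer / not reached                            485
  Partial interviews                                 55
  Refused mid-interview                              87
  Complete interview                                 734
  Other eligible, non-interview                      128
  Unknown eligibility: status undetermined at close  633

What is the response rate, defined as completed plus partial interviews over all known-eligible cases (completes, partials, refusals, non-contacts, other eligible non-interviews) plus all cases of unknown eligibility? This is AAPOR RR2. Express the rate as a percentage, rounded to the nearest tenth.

Refusals = 539 + 87 = 626
Eligibility not determined = 119 + 633 = 752
Top → 734 + 55 = 789
Denominator → 734 + 55 + 626 + 485 + 128 + 752 = 2780
RR2 = 789 / 2780 = 0.2838

28.4%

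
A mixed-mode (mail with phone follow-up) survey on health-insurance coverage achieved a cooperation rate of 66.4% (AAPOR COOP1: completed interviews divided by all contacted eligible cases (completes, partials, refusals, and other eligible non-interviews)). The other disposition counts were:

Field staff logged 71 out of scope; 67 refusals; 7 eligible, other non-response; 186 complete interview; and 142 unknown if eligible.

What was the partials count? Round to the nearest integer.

20

COOP1 = 186 / D = 0.664
D = 186 / 0.664 = 280.1
Remaining denominator categories sum to 260
partials = 280.1 − 260 ≈ 20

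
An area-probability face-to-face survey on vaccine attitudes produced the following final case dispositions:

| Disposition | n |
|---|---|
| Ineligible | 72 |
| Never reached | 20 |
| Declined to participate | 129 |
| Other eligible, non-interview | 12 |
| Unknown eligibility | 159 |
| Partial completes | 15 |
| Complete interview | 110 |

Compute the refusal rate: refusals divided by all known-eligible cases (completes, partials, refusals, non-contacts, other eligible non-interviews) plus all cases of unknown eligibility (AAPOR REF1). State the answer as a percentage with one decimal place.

29.0%

Numerator = 129
Denom = 110 + 15 + 129 + 20 + 12 + 159 = 445
REF1 = 129 / 445 = 0.2899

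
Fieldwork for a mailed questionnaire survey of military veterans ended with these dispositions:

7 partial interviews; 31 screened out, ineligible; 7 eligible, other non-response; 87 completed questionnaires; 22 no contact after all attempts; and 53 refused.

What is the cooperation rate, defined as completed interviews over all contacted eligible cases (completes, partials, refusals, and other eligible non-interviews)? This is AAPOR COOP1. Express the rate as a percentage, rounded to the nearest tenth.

Top = 87
Denominator = 87 + 7 + 53 + 7 = 154
COOP1 = 87 / 154 = 0.5649

56.5%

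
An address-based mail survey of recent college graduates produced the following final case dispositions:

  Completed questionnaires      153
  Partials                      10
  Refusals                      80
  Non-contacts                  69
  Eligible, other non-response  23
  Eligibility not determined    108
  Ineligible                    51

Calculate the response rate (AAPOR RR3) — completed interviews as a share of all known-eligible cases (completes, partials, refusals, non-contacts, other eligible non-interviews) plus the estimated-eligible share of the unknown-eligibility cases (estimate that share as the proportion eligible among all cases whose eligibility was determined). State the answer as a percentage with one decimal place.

35.7%

Num → 153
Determined eligible → 153 + 10 + 80 + 69 + 23 = 335
e = 335 / (335 + 51) = 335 / 386 = 0.8679
Estimated eligible among unknowns → 0.8679 × 108 = 93.73
Base → 335 + 93.73 = 428.73
RR3 = 153 / 428.73 = 0.3569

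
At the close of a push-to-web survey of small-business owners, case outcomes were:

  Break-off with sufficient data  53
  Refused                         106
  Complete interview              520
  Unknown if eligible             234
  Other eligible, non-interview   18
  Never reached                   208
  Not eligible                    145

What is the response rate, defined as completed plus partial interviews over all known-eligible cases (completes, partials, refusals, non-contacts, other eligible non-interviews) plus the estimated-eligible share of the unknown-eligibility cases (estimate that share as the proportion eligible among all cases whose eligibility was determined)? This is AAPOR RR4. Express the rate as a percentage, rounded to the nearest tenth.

Numerator: 520 + 53 = 573
Known eligible: 520 + 53 + 106 + 208 + 18 = 905
e = 905 / (905 + 145) = 905 / 1050 = 0.8619
e × U: 0.8619 × 234 = 201.68
Base: 905 + 201.68 = 1106.68
RR4 = 573 / 1106.68 = 0.5178

51.8%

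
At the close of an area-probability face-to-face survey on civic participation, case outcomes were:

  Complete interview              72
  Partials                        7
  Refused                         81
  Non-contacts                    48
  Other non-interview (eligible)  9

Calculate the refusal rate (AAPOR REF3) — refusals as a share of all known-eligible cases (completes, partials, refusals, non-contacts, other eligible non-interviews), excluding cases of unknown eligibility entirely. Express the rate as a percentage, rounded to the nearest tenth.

37.3%

Numerator: 81
Denom: 72 + 7 + 81 + 48 + 9 = 217
REF3 = 81 / 217 = 0.3733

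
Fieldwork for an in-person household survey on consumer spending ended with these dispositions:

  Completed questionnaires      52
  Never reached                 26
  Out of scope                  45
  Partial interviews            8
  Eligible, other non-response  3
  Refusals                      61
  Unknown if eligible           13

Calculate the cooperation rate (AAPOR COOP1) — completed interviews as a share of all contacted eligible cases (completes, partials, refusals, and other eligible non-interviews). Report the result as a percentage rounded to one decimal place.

Numerator: 52
Base: 52 + 8 + 61 + 3 = 124
COOP1 = 52 / 124 = 0.4194

41.9%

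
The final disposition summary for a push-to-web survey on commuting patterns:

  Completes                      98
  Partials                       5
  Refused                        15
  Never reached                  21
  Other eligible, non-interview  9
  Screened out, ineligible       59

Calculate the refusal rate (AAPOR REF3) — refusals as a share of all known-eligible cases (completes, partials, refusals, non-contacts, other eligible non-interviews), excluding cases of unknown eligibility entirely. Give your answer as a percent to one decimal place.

10.1%

Top → 15
Base → 98 + 5 + 15 + 21 + 9 = 148
REF3 = 15 / 148 = 0.1014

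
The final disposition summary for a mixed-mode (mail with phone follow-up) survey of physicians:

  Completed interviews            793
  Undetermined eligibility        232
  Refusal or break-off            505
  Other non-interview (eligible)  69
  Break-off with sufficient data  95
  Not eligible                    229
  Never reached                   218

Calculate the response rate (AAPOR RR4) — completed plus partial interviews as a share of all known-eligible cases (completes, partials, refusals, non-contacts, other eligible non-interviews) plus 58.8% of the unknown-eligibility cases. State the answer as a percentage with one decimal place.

Top = 793 + 95 = 888
Known eligible = 793 + 95 + 505 + 218 + 69 = 1680
Eligible share of unknowns = 0.5880 × 232 = 136.42
Base = 1680 + 136.42 = 1816.42
RR4 = 888 / 1816.42 = 0.4889

48.9%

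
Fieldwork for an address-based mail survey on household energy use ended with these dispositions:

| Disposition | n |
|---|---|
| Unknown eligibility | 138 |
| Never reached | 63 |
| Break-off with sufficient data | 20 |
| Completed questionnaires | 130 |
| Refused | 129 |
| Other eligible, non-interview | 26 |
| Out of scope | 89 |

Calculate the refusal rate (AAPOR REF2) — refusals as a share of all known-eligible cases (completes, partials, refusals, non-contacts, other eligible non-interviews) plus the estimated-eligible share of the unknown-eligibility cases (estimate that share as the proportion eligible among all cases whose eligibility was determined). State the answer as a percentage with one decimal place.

Numerator: 129
Known eligible: 130 + 20 + 129 + 63 + 26 = 368
e = 368 / (368 + 89) = 368 / 457 = 0.8053
e × U: 0.8053 × 138 = 111.13
Base: 368 + 111.13 = 479.13
REF2 = 129 / 479.13 = 0.2692

26.9%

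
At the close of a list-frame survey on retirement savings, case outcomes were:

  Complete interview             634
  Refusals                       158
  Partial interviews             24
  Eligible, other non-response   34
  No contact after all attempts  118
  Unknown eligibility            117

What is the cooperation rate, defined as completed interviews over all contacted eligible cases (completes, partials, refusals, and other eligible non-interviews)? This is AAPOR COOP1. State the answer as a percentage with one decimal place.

74.6%

Top: 634
Base: 634 + 24 + 158 + 34 = 850
COOP1 = 634 / 850 = 0.7459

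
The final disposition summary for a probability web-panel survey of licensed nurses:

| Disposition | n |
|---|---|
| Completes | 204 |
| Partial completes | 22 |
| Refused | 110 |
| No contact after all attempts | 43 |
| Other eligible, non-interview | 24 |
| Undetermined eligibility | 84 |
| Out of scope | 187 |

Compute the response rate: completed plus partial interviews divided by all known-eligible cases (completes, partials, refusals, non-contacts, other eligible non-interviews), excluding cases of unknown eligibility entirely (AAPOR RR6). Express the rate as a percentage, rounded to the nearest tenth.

56.1%

Num → 204 + 22 = 226
Base → 204 + 22 + 110 + 43 + 24 = 403
RR6 = 226 / 403 = 0.5608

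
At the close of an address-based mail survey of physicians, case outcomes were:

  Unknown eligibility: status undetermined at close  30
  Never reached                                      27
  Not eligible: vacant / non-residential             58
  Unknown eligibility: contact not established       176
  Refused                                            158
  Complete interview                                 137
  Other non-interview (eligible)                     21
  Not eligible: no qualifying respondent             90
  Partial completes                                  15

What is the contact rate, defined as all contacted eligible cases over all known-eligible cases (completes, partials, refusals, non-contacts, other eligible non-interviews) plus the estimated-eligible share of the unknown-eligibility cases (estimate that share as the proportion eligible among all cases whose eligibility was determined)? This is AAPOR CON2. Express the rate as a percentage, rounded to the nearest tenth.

65.7%

Unknown eligibility = 176 + 30 = 206
Ineligible = 90 + 58 = 148
Top → 137 + 15 + 158 + 21 = 331
Determined eligible → 137 + 15 + 158 + 27 + 21 = 358
e = 358 / (358 + 148) = 358 / 506 = 0.7075
Estimated eligible among unknowns → 0.7075 × 206 = 145.75
Denom → 358 + 145.75 = 503.75
CON2 = 331 / 503.75 = 0.6571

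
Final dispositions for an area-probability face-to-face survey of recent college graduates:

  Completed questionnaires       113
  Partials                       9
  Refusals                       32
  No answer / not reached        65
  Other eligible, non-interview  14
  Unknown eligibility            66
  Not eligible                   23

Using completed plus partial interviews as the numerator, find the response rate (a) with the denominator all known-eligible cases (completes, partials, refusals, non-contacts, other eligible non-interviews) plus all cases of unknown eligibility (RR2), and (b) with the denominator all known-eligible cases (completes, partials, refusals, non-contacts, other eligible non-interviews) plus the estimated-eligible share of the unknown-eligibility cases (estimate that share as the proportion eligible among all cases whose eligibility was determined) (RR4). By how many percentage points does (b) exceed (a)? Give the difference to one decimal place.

Numerator = 113 + 9 = 122
Denominator = 113 + 9 + 32 + 65 + 14 + 66 = 299
RR2 = 122 / 299 = 0.4080
Determined eligible = 113 + 9 + 32 + 65 + 14 = 233
e = 233 / (233 + 23) = 233 / 256 = 0.9102
e × U = 0.9102 × 66 = 60.07
Denominator = 233 + 60.07 = 293.07
RR4 = 122 / 293.07 = 0.4163
Difference = 41.63 − 40.80 = 0.83 percentage points

0.8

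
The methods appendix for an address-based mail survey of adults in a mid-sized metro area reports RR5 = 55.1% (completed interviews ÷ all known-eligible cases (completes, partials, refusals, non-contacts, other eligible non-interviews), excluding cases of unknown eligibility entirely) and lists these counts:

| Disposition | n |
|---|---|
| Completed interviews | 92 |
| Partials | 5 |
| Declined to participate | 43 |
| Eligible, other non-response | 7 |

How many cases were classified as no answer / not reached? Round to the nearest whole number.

20

RR5 = 92 / D = 0.551
D = 92 / 0.551 = 167.0
Rest of base = 147
no answer / not reached = 167.0 − 147 ≈ 20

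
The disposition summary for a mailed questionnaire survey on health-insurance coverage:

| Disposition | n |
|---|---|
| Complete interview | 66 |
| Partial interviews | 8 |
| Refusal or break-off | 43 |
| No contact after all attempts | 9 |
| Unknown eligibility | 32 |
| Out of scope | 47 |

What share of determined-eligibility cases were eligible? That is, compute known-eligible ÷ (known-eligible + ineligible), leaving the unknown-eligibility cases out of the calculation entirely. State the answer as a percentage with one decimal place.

72.8%

Eligible (known) → 66 + 8 + 43 + 9 = 126
e = 126 / (126 + 47) = 126 / 173 = 0.7283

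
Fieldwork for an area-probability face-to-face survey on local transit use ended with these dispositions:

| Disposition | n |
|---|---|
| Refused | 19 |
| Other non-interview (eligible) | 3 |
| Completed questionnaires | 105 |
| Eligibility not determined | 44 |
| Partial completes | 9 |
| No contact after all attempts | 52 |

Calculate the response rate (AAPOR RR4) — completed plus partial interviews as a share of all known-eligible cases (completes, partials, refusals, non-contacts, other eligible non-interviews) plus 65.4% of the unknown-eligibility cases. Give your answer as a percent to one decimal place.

52.6%

Num = 105 + 9 = 114
Known eligible = 105 + 9 + 19 + 52 + 3 = 188
Estimated eligible among unknowns = 0.6540 × 44 = 28.78
Base = 188 + 28.78 = 216.78
RR4 = 114 / 216.78 = 0.5259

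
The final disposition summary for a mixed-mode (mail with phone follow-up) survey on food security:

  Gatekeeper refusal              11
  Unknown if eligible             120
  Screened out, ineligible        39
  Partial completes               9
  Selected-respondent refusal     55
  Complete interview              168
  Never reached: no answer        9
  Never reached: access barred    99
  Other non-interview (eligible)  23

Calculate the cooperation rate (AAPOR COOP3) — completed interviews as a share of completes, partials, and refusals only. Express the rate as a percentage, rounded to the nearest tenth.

69.1%

Refused = 11 + 55 = 66
No answer / not reached = 9 + 99 = 108
Num: 168
Base: 168 + 9 + 66 = 243
COOP3 = 168 / 243 = 0.6914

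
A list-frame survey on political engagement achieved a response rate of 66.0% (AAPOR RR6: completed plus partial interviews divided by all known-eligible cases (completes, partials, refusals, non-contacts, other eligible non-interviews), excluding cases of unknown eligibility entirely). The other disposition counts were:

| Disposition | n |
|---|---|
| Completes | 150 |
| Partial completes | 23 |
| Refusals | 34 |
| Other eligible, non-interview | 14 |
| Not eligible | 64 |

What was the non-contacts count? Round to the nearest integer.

41

Numerator: 150 + 23 = 173
RR6 = 173 / D = 0.660
D = 173 / 0.660 = 262.1
Other denominator terms total 221
non-contacts = 262.1 − 221 ≈ 41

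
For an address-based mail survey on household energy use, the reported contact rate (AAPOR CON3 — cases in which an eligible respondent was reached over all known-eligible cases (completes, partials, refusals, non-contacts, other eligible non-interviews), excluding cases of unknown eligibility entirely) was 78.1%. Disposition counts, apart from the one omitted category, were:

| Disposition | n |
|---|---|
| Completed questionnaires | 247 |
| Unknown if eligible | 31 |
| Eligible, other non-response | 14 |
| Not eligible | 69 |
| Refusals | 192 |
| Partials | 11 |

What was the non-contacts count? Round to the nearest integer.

130

Num → 247 + 11 + 192 + 14 = 464
CON3 = 464 / D = 0.781
D = 464 / 0.781 = 594.1
Rest of base = 464
non-contacts = 594.1 − 464 ≈ 130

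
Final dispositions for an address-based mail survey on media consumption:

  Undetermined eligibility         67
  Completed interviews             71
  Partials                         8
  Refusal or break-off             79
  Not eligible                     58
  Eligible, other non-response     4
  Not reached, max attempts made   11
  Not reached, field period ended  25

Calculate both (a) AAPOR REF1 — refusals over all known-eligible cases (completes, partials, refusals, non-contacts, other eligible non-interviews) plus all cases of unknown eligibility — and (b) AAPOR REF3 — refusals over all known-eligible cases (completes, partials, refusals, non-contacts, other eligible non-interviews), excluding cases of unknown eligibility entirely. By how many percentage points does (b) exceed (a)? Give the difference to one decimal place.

10.1

Never reached = 25 + 11 = 36
Top → 79
Base → 71 + 8 + 79 + 36 + 4 + 67 = 265
REF1 = 79 / 265 = 0.2981
Base → 71 + 8 + 79 + 36 + 4 = 198
REF3 = 79 / 198 = 0.3990
Difference = 39.90 − 29.81 = 10.09 percentage points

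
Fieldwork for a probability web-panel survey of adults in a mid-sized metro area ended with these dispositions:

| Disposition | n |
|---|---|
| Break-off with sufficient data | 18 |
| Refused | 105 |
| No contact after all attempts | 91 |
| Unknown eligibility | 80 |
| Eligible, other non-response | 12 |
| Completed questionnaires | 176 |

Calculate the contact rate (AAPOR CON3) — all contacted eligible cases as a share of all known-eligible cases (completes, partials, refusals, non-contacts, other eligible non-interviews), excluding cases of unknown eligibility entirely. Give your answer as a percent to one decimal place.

Numerator → 176 + 18 + 105 + 12 = 311
Denom → 176 + 18 + 105 + 91 + 12 = 402
CON3 = 311 / 402 = 0.7736

77.4%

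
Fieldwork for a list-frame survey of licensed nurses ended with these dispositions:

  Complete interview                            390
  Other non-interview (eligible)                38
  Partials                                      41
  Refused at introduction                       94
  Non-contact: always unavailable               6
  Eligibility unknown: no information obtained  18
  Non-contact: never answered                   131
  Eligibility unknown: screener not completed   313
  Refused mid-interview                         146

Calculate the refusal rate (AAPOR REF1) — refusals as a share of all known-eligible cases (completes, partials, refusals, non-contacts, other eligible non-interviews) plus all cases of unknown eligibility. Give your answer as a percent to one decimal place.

Refused = 94 + 146 = 240
No answer / not reached = 131 + 6 = 137
Eligibility not determined = 313 + 18 = 331
Numerator = 240
Denom = 390 + 41 + 240 + 137 + 38 + 331 = 1177
REF1 = 240 / 1177 = 0.2039

20.4%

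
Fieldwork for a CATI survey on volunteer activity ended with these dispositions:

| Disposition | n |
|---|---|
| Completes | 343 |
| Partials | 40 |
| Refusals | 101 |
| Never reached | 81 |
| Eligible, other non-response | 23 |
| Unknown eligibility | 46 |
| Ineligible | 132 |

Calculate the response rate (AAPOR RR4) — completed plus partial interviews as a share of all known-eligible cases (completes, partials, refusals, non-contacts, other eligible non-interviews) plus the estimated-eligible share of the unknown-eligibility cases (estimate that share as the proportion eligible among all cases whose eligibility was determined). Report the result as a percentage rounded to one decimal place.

Num = 343 + 40 = 383
Known eligible = 343 + 40 + 101 + 81 + 23 = 588
e = 588 / (588 + 132) = 588 / 720 = 0.8167
Eligible share of unknowns = 0.8167 × 46 = 37.57
Denominator = 588 + 37.57 = 625.57
RR4 = 383 / 625.57 = 0.6122

61.2%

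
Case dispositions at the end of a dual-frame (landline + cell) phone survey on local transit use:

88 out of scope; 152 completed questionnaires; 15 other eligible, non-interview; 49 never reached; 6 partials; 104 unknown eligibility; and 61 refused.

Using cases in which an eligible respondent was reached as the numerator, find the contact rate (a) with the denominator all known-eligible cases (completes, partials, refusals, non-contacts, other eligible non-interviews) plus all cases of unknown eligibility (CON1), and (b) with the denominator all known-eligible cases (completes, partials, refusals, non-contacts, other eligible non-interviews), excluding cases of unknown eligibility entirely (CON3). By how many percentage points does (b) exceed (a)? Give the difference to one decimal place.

Num: 152 + 6 + 61 + 15 = 234
Denominator: 152 + 6 + 61 + 49 + 15 + 104 = 387
CON1 = 234 / 387 = 0.6047
Denominator: 152 + 6 + 61 + 49 + 15 = 283
CON3 = 234 / 283 = 0.8269
Difference = 82.69 − 60.47 = 22.22 percentage points

22.2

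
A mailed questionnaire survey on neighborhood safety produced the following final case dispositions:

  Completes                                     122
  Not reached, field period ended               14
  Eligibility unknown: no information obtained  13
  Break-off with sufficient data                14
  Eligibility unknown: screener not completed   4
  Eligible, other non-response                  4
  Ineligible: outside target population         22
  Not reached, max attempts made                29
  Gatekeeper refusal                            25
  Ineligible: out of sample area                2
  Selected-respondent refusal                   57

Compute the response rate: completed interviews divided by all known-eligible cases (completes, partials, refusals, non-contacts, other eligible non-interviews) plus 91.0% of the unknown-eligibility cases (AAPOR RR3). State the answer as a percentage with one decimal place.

43.5%

Declined to participate = 25 + 57 = 82
No contact after all attempts = 14 + 29 = 43
Unknown if eligible = 4 + 13 = 17
Ineligible = 22 + 2 = 24
Num → 122
Determined eligible → 122 + 14 + 82 + 43 + 4 = 265
Eligible share of unknowns → 0.9100 × 17 = 15.47
Denom → 265 + 15.47 = 280.47
RR3 = 122 / 280.47 = 0.4350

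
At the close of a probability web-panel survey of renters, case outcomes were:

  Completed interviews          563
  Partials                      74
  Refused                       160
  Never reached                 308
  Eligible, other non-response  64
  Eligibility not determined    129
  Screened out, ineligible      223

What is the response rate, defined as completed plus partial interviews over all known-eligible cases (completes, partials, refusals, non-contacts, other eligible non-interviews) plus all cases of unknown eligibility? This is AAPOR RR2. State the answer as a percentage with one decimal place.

49.1%

Top: 563 + 74 = 637
Base: 563 + 74 + 160 + 308 + 64 + 129 = 1298
RR2 = 637 / 1298 = 0.4908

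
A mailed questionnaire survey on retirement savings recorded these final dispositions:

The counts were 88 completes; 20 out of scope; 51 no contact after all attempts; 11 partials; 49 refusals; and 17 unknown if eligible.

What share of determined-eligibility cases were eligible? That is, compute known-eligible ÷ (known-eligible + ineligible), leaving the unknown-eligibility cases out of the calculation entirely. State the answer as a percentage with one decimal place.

90.9%

Eligible (known) = 88 + 11 + 49 + 51 = 199
e = 199 / (199 + 20) = 199 / 219 = 0.9087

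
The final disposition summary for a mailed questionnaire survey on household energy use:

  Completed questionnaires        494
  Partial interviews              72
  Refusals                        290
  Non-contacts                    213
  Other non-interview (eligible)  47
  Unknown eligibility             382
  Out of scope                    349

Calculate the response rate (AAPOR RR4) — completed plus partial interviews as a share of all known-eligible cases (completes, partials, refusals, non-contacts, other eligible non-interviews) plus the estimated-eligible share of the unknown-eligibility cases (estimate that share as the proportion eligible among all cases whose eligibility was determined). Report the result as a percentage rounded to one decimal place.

Num = 494 + 72 = 566
Known eligible = 494 + 72 + 290 + 213 + 47 = 1116
e = 1116 / (1116 + 349) = 1116 / 1465 = 0.7618
Eligible share of unknowns = 0.7618 × 382 = 291.01
Denominator = 1116 + 291.01 = 1407.01
RR4 = 566 / 1407.01 = 0.4023

40.2%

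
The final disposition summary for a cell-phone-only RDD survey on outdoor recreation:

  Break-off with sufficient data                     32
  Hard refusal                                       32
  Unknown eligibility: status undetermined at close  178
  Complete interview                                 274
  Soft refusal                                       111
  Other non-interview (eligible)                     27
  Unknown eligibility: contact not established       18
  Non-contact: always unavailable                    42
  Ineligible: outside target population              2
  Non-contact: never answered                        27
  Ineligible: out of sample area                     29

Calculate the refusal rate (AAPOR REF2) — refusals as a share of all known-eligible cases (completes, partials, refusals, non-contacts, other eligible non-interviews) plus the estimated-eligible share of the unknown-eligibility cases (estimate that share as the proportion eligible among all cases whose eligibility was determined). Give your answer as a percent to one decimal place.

19.6%

Refusal or break-off = 32 + 111 = 143
Never reached = 27 + 42 = 69
Eligibility not determined = 18 + 178 = 196
Out of scope = 2 + 29 = 31
Top → 143
Eligible (known) → 274 + 32 + 143 + 69 + 27 = 545
e = 545 / (545 + 31) = 545 / 576 = 0.9462
Eligible share of unknowns → 0.9462 × 196 = 185.46
Base → 545 + 185.46 = 730.46
REF2 = 143 / 730.46 = 0.1958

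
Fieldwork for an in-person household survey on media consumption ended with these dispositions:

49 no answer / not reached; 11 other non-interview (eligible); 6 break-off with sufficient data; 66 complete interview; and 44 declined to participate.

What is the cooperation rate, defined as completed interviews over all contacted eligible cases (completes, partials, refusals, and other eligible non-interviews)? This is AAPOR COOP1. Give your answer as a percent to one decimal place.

52.0%

Top: 66
Base: 66 + 6 + 44 + 11 = 127
COOP1 = 66 / 127 = 0.5197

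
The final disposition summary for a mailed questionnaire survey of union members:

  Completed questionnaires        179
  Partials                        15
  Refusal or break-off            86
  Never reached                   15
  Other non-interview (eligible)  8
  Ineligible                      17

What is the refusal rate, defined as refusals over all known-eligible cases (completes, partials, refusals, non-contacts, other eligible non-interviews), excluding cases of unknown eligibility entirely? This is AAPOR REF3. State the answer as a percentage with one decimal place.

Top → 86
Denominator → 179 + 15 + 86 + 15 + 8 = 303
REF3 = 86 / 303 = 0.2838

28.4%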